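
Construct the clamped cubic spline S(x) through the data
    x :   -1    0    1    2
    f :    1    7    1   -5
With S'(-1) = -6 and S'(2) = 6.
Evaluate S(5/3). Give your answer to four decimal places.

With m_i denoting the second derivative at x_i, h_i = 1, 1, 1, and Δ_i = (y_(i+1) − y_i)/h_i = 6, -6, -6:
  1·m_0 + 4·m_1 + 1·m_2 = 6(Δ_1 - Δ_0) = -72
  1·m_1 + 4·m_2 + 1·m_3 = 6(Δ_2 - Δ_1) = 0
Clamped end conditions give two more equations: 2h_0·m_0 + h_0·m_1 = 6(Δ_0 - S'(-1)) = 72 and h_2·m_2 + 2h_2·m_3 = 6(S'(2) - Δ_2) = 72.
Solving: m_0 = 256/5, m_1 = -152/5, m_2 = -8/5, m_3 = 184/5.
On [1, 2], S(x) = 1 - 58/5·(x - 1) - 4/5·(x - 1)² + 32/5·(x - 1)³.
With (x - 1) = 2/3: S(5/3) = -701/135.

-5.1926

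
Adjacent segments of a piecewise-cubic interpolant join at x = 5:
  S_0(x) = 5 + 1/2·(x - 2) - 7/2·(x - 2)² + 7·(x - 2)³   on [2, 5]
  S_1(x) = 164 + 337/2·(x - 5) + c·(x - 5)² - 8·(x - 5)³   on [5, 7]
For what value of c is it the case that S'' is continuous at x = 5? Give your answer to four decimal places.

S_0''(x) = -7 + 42·(x - 2), so S_0''(5) = 119. On the right, S_1''(5) = 2c, so c = 119/2.

59.5000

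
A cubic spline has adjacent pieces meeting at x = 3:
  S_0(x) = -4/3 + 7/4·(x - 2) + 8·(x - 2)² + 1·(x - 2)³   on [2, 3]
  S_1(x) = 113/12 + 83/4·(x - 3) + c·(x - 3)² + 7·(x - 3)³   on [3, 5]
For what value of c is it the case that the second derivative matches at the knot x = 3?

S_0''(x) = 16 + 6·(x - 2), so S_0''(3) = 22. On the right, S_1''(3) = 2c, so c = 11.

11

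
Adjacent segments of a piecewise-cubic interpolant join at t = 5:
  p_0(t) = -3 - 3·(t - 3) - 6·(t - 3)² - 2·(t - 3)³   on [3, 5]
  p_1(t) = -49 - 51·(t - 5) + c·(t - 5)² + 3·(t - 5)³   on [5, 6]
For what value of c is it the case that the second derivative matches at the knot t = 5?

-18

p_0''(t) = -12 - 12·(t - 3), so p_0''(5) = -36. On the right, p_1''(5) = 2c, so c = -18.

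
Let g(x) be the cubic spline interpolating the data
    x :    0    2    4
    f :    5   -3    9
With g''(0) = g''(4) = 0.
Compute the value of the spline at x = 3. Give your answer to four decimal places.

1.1250

Write M_i for g''(x_i). With h_i = 2, 2 and divided differences Δ_i = -4, 6, the continuity of g' gives the tridiagonal system
  2·M_0 + 8·M_1 + 2·M_2 = 6(Δ_1 - Δ_0) = 60
Natural end conditions: M_0 = M_2 = 0.
Forward elimination and back-substitution give M_0 = 0, M_1 = 15/2, M_2 = 0.
On [2, 4], g(x) = -3 + 1·(x - 2) + 15/4·(x - 2)² - 5/8·(x - 2)³.
With (x - 2) = 1: g(3) = 9/8.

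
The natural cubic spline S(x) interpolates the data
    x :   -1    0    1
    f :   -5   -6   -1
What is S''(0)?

Let M_i = S''(x_i). Step sizes h_i = 1, 1; slopes of the chords Δ_i = (y_(i+1) - y_i)/h_i = -1, 5.
  1·M_0 + 4·M_1 + 1·M_2 = 6(Δ_1 - Δ_0) = 36
Natural end conditions: M_0 = M_2 = 0.
Solving: M_0 = 0, M_1 = 9, M_2 = 0.

9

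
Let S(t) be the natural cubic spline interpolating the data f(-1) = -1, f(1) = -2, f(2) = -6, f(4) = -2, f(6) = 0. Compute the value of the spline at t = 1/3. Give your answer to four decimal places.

With m_i denoting the second derivative at x_i, h_i = 2, 1, 2, 2, and Δ_i = (y_(i+1) − y_i)/h_i = -1/2, -4, 2, 1:
  2·m_0 + 6·m_1 + 1·m_2 = 6(Δ_1 - Δ_0) = -21
  1·m_1 + 6·m_2 + 2·m_3 = 6(Δ_2 - Δ_1) = 36
  2·m_2 + 8·m_3 + 2·m_4 = 6(Δ_3 - Δ_2) = -6
Natural end conditions: m_0 = m_4 = 0.
Hence m_0 = 0, m_1 = -153/32, m_2 = 123/16, m_3 = -171/64, m_4 = 0.
On [-1, 1], S(t) = -1 + 35/32·(t + 1) + 0·(t + 1)² - 51/128·(t + 1)³.
With (t + 1) = 4/3: S(1/3) = -35/72.

-0.4861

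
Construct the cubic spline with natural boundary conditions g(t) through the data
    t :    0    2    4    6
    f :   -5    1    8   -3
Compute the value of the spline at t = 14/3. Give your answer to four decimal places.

Put m_i = g'' at the i-th knot. Here h = (2, 2, 2) and Δ = (3, 7/2, -11/2), so the interior equations h_(i-1)·m_(i-1) + 2(h_(i-1)+h_i)·m_i + h_i·m_(i+1) = 6(Δ_i − Δ_(i-1)) read
  2·m_0 + 8·m_1 + 2·m_2 = 6(Δ_1 - Δ_0) = 3
  2·m_1 + 8·m_2 + 2·m_3 = 6(Δ_2 - Δ_1) = -54
Natural end conditions: m_0 = m_3 = 0.
Solving the tridiagonal system: m_0 = 0, m_1 = 11/5, m_2 = -73/10, m_3 = 0.
On [4, 6], g(t) = 8 - 19/30·(t - 4) - 73/20·(t - 4)² + 73/120·(t - 4)³.
With (t - 4) = 2/3: g(14/3) = 497/81.

6.1358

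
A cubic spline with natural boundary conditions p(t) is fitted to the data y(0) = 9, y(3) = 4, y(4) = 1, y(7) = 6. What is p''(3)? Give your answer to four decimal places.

-1.4603

With m_i denoting the second derivative at x_i, h_i = 3, 1, 3, and Δ_i = (y_(i+1) − y_i)/h_i = -5/3, -3, 5/3:
  3·m_0 + 8·m_1 + 1·m_2 = 6(Δ_1 - Δ_0) = -8
  1·m_1 + 8·m_2 + 3·m_3 = 6(Δ_2 - Δ_1) = 28
Natural end conditions: m_0 = m_3 = 0.
Solving the tridiagonal system: m_0 = 0, m_1 = -92/63, m_2 = 232/63, m_3 = 0.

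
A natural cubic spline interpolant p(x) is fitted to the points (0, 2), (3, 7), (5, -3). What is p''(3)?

With M_i denoting the second derivative at x_i, h_i = 3, 2, and Δ_i = (y_(i+1) − y_i)/h_i = 5/3, -5:
  3·M_0 + 10·M_1 + 2·M_2 = 6(Δ_1 - Δ_0) = -40
Natural end conditions: M_0 = M_2 = 0.
Hence M_0 = 0, M_1 = -4, M_2 = 0.

-4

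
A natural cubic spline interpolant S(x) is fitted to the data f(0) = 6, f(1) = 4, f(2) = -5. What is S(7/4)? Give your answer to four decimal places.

-2.3398

With σ_i denoting the second derivative at x_i, h_i = 1, 1, and Δ_i = (y_(i+1) − y_i)/h_i = -2, -9:
  1·σ_0 + 4·σ_1 + 1·σ_2 = 6(Δ_1 - Δ_0) = -42
Natural end conditions: σ_0 = σ_2 = 0.
Forward elimination and back-substitution give σ_0 = 0, σ_1 = -21/2, σ_2 = 0.
On [1, 2], S(x) = 4 - 11/2·(x - 1) - 21/4·(x - 1)² + 7/4·(x - 1)³.
With (x - 1) = 3/4: S(7/4) = -599/256.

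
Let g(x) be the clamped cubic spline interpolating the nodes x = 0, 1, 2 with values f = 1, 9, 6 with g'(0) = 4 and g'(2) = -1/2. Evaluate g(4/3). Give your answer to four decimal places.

8.6852

Put σ_i = g'' at the i-th knot. Here h = (1, 1) and Δ = (8, -3), so the interior equations h_(i-1)·σ_(i-1) + 2(h_(i-1)+h_i)·σ_i + h_i·σ_(i+1) = 6(Δ_i − Δ_(i-1)) read
  1·σ_0 + 4·σ_1 + 1·σ_2 = 6(Δ_1 - Δ_0) = -66
Clamped end conditions give two more equations: 2h_0·σ_0 + h_0·σ_1 = 6(Δ_0 - g'(0)) = 24 and h_1·σ_1 + 2h_1·σ_2 = 6(g'(2) - Δ_1) = 15.
Solving the tridiagonal system: σ_0 = 105/4, σ_1 = -57/2, σ_2 = 87/4.
On [1, 2], g(x) = 9 + 23/8·(x - 1) - 57/4·(x - 1)² + 67/8·(x - 1)³.
With (x - 1) = 1/3: g(4/3) = 469/54.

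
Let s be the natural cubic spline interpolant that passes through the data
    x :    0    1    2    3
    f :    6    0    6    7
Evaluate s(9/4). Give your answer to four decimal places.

With M_i denoting the second derivative at x_i, h_i = 1, 1, 1, and Δ_i = (y_(i+1) − y_i)/h_i = -6, 6, 1:
  1·M_0 + 4·M_1 + 1·M_2 = 6(Δ_1 - Δ_0) = 72
  1·M_1 + 4·M_2 + 1·M_3 = 6(Δ_2 - Δ_1) = -30
Natural end conditions: M_0 = M_3 = 0.
Forward elimination and back-substitution give M_0 = 0, M_1 = 106/5, M_2 = -64/5, M_3 = 0.
On [2, 3], s(x) = 6 + 79/15·(x - 2) - 32/5·(x - 2)² + 32/15·(x - 2)³.
With (x - 2) = 1/4: s(9/4) = 139/20.

6.9500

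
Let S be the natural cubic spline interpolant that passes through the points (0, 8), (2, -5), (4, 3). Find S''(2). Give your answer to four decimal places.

7.8750

Write M_i for S''(x_i). With h_i = 2, 2 and divided differences Δ_i = -13/2, 4, the continuity of S' gives the tridiagonal system
  2·M_0 + 8·M_1 + 2·M_2 = 6(Δ_1 - Δ_0) = 63
Natural end conditions: M_0 = M_2 = 0.
Hence M_0 = 0, M_1 = 63/8, M_2 = 0.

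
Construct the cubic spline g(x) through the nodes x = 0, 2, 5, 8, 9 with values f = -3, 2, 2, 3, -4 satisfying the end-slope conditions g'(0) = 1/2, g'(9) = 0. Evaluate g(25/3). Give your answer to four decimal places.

Write M_i for g''(x_i). With h_i = 2, 3, 3, 1 and divided differences Δ_i = 5/2, 0, 1/3, -7, the continuity of g' gives the tridiagonal system
  2·M_0 + 10·M_1 + 3·M_2 = 6(Δ_1 - Δ_0) = -15
  3·M_1 + 12·M_2 + 3·M_3 = 6(Δ_2 - Δ_1) = 2
  3·M_2 + 8·M_3 + 1·M_4 = 6(Δ_3 - Δ_2) = -44
Clamped end conditions give two more equations: 2h_0·M_0 + h_0·M_1 = 6(Δ_0 - g'(0)) = 12 and h_3·M_3 + 2h_3·M_4 = 6(g'(9) - Δ_3) = 42.
Hence M_0 = 100/21, M_1 = -74/21, M_2 = 25/7, M_3 = -212/21, M_4 = 547/21.
On [8, 9], g(x) = 3 - 335/42·(x - 8) - 106/21·(x - 8)² + 253/42·(x - 8)³.
With (x - 8) = 1/3: g(25/3) = 2/567.

0.0035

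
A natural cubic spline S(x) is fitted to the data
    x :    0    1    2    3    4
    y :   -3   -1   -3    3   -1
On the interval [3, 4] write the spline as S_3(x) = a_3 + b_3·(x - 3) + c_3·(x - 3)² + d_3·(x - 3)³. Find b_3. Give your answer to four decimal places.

Put M_i = S'' at the i-th knot. Here h = (1, 1, 1, 1) and Δ = (2, -2, 6, -4), so the interior equations h_(i-1)·M_(i-1) + 2(h_(i-1)+h_i)·M_i + h_i·M_(i+1) = 6(Δ_i − Δ_(i-1)) read
  1·M_0 + 4·M_1 + 1·M_2 = 6(Δ_1 - Δ_0) = -24
  1·M_1 + 4·M_2 + 1·M_3 = 6(Δ_2 - Δ_1) = 48
  1·M_2 + 4·M_3 + 1·M_4 = 6(Δ_3 - Δ_2) = -60
Natural end conditions: M_0 = M_4 = 0.
Solving the tridiagonal system: M_0 = 0, M_1 = -153/14, M_2 = 138/7, M_3 = -279/14, M_4 = 0.
On [3, 4], with S_3(x) = a_3 + b_3·(x - 3) + c_3·(x - 3)² + d_3·(x - 3)³: c_3 = M_3/2 = -279/28, d_3 = (M_4 - M_3)/(6h_3) = 93/28, b_3 = Δ_3 - h_3(2M_3 + M_4)/6 = 37/14.

2.6429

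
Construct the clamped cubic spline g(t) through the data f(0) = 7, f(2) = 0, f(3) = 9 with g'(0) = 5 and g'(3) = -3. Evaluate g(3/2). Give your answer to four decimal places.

Put m_i = g'' at the i-th knot. Here h = (2, 1) and Δ = (-7/2, 9), so the interior equations h_(i-1)·m_(i-1) + 2(h_(i-1)+h_i)·m_i + h_i·m_(i+1) = 6(Δ_i − Δ_(i-1)) read
  2·m_0 + 6·m_1 + 1·m_2 = 6(Δ_1 - Δ_0) = 75
Clamped end conditions give two more equations: 2h_0·m_0 + h_0·m_1 = 6(Δ_0 - g'(0)) = -51 and h_1·m_1 + 2h_1·m_2 = 6(g'(3) - Δ_1) = -72.
Forward elimination and back-substitution give m_0 = -335/12, m_1 = 91/3, m_2 = -307/6.
On [0, 2], g(t) = 7 + 5·t - 335/24·t² + 233/48·t³.
With t = 3/2: g(3/2) = -67/128.

-0.5234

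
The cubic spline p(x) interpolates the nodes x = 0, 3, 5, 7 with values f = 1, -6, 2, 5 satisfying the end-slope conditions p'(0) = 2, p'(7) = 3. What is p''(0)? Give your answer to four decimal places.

Write M_i for p''(x_i). With h_i = 3, 2, 2 and divided differences Δ_i = -7/3, 4, 3/2, the continuity of p' gives the tridiagonal system
  3·M_0 + 10·M_1 + 2·M_2 = 6(Δ_1 - Δ_0) = 38
  2·M_1 + 8·M_2 + 2·M_3 = 6(Δ_2 - Δ_1) = -15
Clamped end conditions give two more equations: 2h_0·M_0 + h_0·M_1 = 6(Δ_0 - p'(0)) = -26 and h_2·M_2 + 2h_2·M_3 = 6(p'(7) - Δ_2) = 9.
Solving: M_0 = -877/111, M_1 = 264/37, M_2 = -357/74, M_3 = 345/74.

-7.9009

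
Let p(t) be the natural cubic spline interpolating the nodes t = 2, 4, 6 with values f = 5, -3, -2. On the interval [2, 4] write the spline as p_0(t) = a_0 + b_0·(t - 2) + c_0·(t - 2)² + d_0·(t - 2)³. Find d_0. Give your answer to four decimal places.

0.2813

With M_i denoting the second derivative at x_i, h_i = 2, 2, and Δ_i = (y_(i+1) − y_i)/h_i = -4, 1/2:
  2·M_0 + 8·M_1 + 2·M_2 = 6(Δ_1 - Δ_0) = 27
Natural end conditions: M_0 = M_2 = 0.
Solving: M_0 = 0, M_1 = 27/8, M_2 = 0.
On [2, 4], with p_0(t) = a_0 + b_0·(t - 2) + c_0·(t - 2)² + d_0·(t - 2)³: c_0 = M_0/2 = 0, d_0 = (M_1 - M_0)/(6h_0) = 9/32, b_0 = Δ_0 - h_0(2M_0 + M_1)/6 = -41/8.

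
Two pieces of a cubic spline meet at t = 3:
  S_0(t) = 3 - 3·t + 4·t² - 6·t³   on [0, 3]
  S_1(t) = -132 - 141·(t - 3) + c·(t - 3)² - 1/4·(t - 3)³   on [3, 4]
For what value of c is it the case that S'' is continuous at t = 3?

-50

S_0''(t) = 8 - 36·t, so S_0''(3) = -100. On the right, S_1''(3) = 2c, so c = -50.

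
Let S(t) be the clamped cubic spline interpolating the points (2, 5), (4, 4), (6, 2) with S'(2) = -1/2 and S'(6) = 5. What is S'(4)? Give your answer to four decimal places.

-2.2500

Let σ_i = S''(x_i). Step sizes h_i = 2, 2; slopes of the chords Δ_i = (y_(i+1) - y_i)/h_i = -1/2, -1.
  2·σ_0 + 8·σ_1 + 2·σ_2 = 6(Δ_1 - Δ_0) = -3
Clamped end conditions give two more equations: 2h_0·σ_0 + h_0·σ_1 = 6(Δ_0 - S'(2)) = 0 and h_1·σ_1 + 2h_1·σ_2 = 6(S'(6) - Δ_1) = 36.
Forward elimination and back-substitution give σ_0 = 7/4, σ_1 = -7/2, σ_2 = 43/4.
On [4, 6], S'(t) = b_1 + 2c_1·(t - 4) + 3d_1·(t - 4)² with b_1 = Δ_1 - h_1(2σ_1 + σ_2)/6 = -9/4, c_1 = σ_1/2 = -7/4, d_1 = (σ_2 - σ_1)/(6h_1) = 19/16. So S'(4) = -9/4.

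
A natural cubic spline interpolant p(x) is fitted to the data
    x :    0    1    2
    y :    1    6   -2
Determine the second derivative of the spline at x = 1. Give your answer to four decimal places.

With m_i denoting the second derivative at x_i, h_i = 1, 1, and Δ_i = (y_(i+1) − y_i)/h_i = 5, -8:
  1·m_0 + 4·m_1 + 1·m_2 = 6(Δ_1 - Δ_0) = -78
Natural end conditions: m_0 = m_2 = 0.
Hence m_0 = 0, m_1 = -39/2, m_2 = 0.

-19.5000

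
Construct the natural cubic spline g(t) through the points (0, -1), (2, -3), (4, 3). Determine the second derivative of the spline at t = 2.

3

With M_i denoting the second derivative at x_i, h_i = 2, 2, and Δ_i = (y_(i+1) − y_i)/h_i = -1, 3:
  2·M_0 + 8·M_1 + 2·M_2 = 6(Δ_1 - Δ_0) = 24
Natural end conditions: M_0 = M_2 = 0.
Solving the tridiagonal system: M_0 = 0, M_1 = 3, M_2 = 0.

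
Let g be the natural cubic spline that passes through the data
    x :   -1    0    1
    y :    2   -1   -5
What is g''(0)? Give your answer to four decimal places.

-1.5000

Put m_i = g'' at the i-th knot. Here h = (1, 1) and Δ = (-3, -4), so the interior equations h_(i-1)·m_(i-1) + 2(h_(i-1)+h_i)·m_i + h_i·m_(i+1) = 6(Δ_i − Δ_(i-1)) read
  1·m_0 + 4·m_1 + 1·m_2 = 6(Δ_1 - Δ_0) = -6
Natural end conditions: m_0 = m_2 = 0.
Hence m_0 = 0, m_1 = -3/2, m_2 = 0.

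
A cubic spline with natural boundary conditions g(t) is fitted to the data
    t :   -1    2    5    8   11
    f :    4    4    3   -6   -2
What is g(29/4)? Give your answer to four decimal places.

-4.3376

Let m_i = g''(x_i). Step sizes h_i = 3, 3, 3, 3; slopes of the chords Δ_i = (y_(i+1) - y_i)/h_i = 0, -1/3, -3, 4/3.
  3·m_0 + 12·m_1 + 3·m_2 = 6(Δ_1 - Δ_0) = -2
  3·m_1 + 12·m_2 + 3·m_3 = 6(Δ_2 - Δ_1) = -16
  3·m_2 + 12·m_3 + 3·m_4 = 6(Δ_3 - Δ_2) = 26
Natural end conditions: m_0 = m_4 = 0.
Solving the tridiagonal system: m_0 = 0, m_1 = 5/14, m_2 = -44/21, m_3 = 113/42, m_4 = 0.
On [5, 8], g(t) = 3 - 9/4·(t - 5) - 22/21·(t - 5)² + 67/252·(t - 5)³.
With (t - 5) = 9/4: g(29/4) = -7773/1792.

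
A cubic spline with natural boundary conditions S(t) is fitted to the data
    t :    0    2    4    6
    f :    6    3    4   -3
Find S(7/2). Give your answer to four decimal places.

4.1625

Let M_i = S''(x_i). Step sizes h_i = 2, 2, 2; slopes of the chords Δ_i = (y_(i+1) - y_i)/h_i = -3/2, 1/2, -7/2.
  2·M_0 + 8·M_1 + 2·M_2 = 6(Δ_1 - Δ_0) = 12
  2·M_1 + 8·M_2 + 2·M_3 = 6(Δ_2 - Δ_1) = -24
Natural end conditions: M_0 = M_3 = 0.
Solving: M_0 = 0, M_1 = 12/5, M_2 = -18/5, M_3 = 0.
On [2, 4], S(t) = 3 + 1/10·(t - 2) + 6/5·(t - 2)² - 1/2·(t - 2)³.
With (t - 2) = 3/2: S(7/2) = 333/80.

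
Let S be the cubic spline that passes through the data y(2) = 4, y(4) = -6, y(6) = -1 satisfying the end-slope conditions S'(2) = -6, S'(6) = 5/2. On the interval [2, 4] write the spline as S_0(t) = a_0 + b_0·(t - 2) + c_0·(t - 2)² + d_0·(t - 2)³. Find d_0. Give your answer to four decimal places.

0.7500

Put σ_i = S'' at the i-th knot. Here h = (2, 2) and Δ = (-5, 5/2), so the interior equations h_(i-1)·σ_(i-1) + 2(h_(i-1)+h_i)·σ_i + h_i·σ_(i+1) = 6(Δ_i − Δ_(i-1)) read
  2·σ_0 + 8·σ_1 + 2·σ_2 = 6(Δ_1 - Δ_0) = 45
Clamped end conditions give two more equations: 2h_0·σ_0 + h_0·σ_1 = 6(Δ_0 - S'(2)) = 6 and h_1·σ_1 + 2h_1·σ_2 = 6(S'(6) - Δ_1) = 0.
Forward elimination and back-substitution give σ_0 = -2, σ_1 = 7, σ_2 = -7/2.
On [2, 4], with S_0(t) = a_0 + b_0·(t - 2) + c_0·(t - 2)² + d_0·(t - 2)³: c_0 = σ_0/2 = -1, d_0 = (σ_1 - σ_0)/(6h_0) = 3/4, b_0 = Δ_0 - h_0(2σ_0 + σ_1)/6 = -6.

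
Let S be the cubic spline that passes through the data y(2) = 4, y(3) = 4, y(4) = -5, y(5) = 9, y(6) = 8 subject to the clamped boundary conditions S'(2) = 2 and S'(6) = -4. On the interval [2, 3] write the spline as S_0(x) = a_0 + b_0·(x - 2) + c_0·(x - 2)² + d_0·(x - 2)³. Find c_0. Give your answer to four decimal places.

With M_i denoting the second derivative at x_i, h_i = 1, 1, 1, 1, and Δ_i = (y_(i+1) − y_i)/h_i = 0, -9, 14, -1:
  1·M_0 + 4·M_1 + 1·M_2 = 6(Δ_1 - Δ_0) = -54
  1·M_1 + 4·M_2 + 1·M_3 = 6(Δ_2 - Δ_1) = 138
  1·M_2 + 4·M_3 + 1·M_4 = 6(Δ_3 - Δ_2) = -90
Clamped end conditions give two more equations: 2h_0·M_0 + h_0·M_1 = 6(Δ_0 - S'(2)) = -12 and h_3·M_3 + 2h_3·M_4 = 6(S'(6) - Δ_3) = -18.
Forward elimination and back-substitution give M_0 = 57/7, M_1 = -198/7, M_2 = 51, M_3 = -264/7, M_4 = 69/7.
On [2, 3], with S_0(x) = a_0 + b_0·(x - 2) + c_0·(x - 2)² + d_0·(x - 2)³: c_0 = M_0/2 = 57/14, d_0 = (M_1 - M_0)/(6h_0) = -85/14, b_0 = Δ_0 - h_0(2M_0 + M_1)/6 = 2.

4.0714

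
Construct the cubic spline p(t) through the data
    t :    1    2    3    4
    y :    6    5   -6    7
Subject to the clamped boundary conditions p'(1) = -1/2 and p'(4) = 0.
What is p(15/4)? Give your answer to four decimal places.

5.1547

Let m_i = p''(x_i). Step sizes h_i = 1, 1, 1; slopes of the chords Δ_i = (y_(i+1) - y_i)/h_i = -1, -11, 13.
  1·m_0 + 4·m_1 + 1·m_2 = 6(Δ_1 - Δ_0) = -60
  1·m_1 + 4·m_2 + 1·m_3 = 6(Δ_2 - Δ_1) = 144
Clamped end conditions give two more equations: 2h_0·m_0 + h_0·m_1 = 6(Δ_0 - p'(1)) = -3 and h_2·m_2 + 2h_2·m_3 = 6(p'(4) - Δ_2) = -78.
Hence m_0 = 236/15, m_1 = -517/15, m_2 = 932/15, m_3 = -1051/15.
On [3, 4], p(t) = -6 + 119/30·(t - 3) + 466/15·(t - 3)² - 661/30·(t - 3)³.
With (t - 3) = 3/4: p(15/4) = 3299/640.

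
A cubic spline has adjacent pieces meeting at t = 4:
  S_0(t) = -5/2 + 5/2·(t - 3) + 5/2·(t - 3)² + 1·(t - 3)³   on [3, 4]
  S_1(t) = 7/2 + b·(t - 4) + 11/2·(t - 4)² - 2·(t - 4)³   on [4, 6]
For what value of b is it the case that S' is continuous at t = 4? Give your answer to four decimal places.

S_0'(t) = 5/2 + 5·(t - 3) + 3·(t - 3)², so S_0'(4) = 21/2. On the right, S_1'(4) = b, so b = 21/2.

10.5000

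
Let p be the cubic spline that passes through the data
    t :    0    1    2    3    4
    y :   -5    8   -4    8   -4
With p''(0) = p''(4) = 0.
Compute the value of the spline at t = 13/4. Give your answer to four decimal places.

7.8184

Let M_i = p''(x_i). Step sizes h_i = 1, 1, 1, 1; slopes of the chords Δ_i = (y_(i+1) - y_i)/h_i = 13, -12, 12, -12.
  1·M_0 + 4·M_1 + 1·M_2 = 6(Δ_1 - Δ_0) = -150
  1·M_1 + 4·M_2 + 1·M_3 = 6(Δ_2 - Δ_1) = 144
  1·M_2 + 4·M_3 + 1·M_4 = 6(Δ_3 - Δ_2) = -144
Natural end conditions: M_0 = M_4 = 0.
Solving the tridiagonal system: M_0 = 0, M_1 = -1485/28, M_2 = 435/7, M_3 = -1443/28, M_4 = 0.
On [3, 4], p(t) = 8 + 145/28·(t - 3) - 1443/56·(t - 3)² + 481/56·(t - 3)³.
With (t - 3) = 1/4: p(13/4) = 4003/512.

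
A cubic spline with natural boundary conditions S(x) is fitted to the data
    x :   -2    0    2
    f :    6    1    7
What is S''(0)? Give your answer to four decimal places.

4.1250

Put σ_i = S'' at the i-th knot. Here h = (2, 2) and Δ = (-5/2, 3), so the interior equations h_(i-1)·σ_(i-1) + 2(h_(i-1)+h_i)·σ_i + h_i·σ_(i+1) = 6(Δ_i − Δ_(i-1)) read
  2·σ_0 + 8·σ_1 + 2·σ_2 = 6(Δ_1 - Δ_0) = 33
Natural end conditions: σ_0 = σ_2 = 0.
Solving the tridiagonal system: σ_0 = 0, σ_1 = 33/8, σ_2 = 0.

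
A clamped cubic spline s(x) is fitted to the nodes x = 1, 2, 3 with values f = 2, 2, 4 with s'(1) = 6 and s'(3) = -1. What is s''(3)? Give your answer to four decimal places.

-15.5000

With σ_i denoting the second derivative at x_i, h_i = 1, 1, and Δ_i = (y_(i+1) − y_i)/h_i = 0, 2:
  1·σ_0 + 4·σ_1 + 1·σ_2 = 6(Δ_1 - Δ_0) = 12
Clamped end conditions give two more equations: 2h_0·σ_0 + h_0·σ_1 = 6(Δ_0 - s'(1)) = -36 and h_1·σ_1 + 2h_1·σ_2 = 6(s'(3) - Δ_1) = -18.
Forward elimination and back-substitution give σ_0 = -49/2, σ_1 = 13, σ_2 = -31/2.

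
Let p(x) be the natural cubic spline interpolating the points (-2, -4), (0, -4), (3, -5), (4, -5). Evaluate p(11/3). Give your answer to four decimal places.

Let M_i = p''(x_i). Step sizes h_i = 2, 3, 1; slopes of the chords Δ_i = (y_(i+1) - y_i)/h_i = 0, -1/3, 0.
  2·M_0 + 10·M_1 + 3·M_2 = 6(Δ_1 - Δ_0) = -2
  3·M_1 + 8·M_2 + 1·M_3 = 6(Δ_2 - Δ_1) = 2
Natural end conditions: M_0 = M_3 = 0.
Hence M_0 = 0, M_1 = -22/71, M_2 = 26/71, M_3 = 0.
On [3, 4], p(x) = -5 - 26/213·(x - 3) + 13/71·(x - 3)² - 13/213·(x - 3)³.
With (x - 3) = 2/3: p(11/3) = -28859/5751.

-5.0181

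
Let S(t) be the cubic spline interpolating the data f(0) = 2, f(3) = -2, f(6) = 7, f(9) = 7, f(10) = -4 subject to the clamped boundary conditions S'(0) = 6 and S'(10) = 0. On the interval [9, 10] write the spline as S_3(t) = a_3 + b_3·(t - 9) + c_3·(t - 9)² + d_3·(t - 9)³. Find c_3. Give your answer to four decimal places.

-6.7586

Put m_i = S'' at the i-th knot. Here h = (3, 3, 3, 1) and Δ = (-4/3, 3, 0, -11), so the interior equations h_(i-1)·m_(i-1) + 2(h_(i-1)+h_i)·m_i + h_i·m_(i+1) = 6(Δ_i − Δ_(i-1)) read
  3·m_0 + 12·m_1 + 3·m_2 = 6(Δ_1 - Δ_0) = 26
  3·m_1 + 12·m_2 + 3·m_3 = 6(Δ_2 - Δ_1) = -18
  3·m_2 + 8·m_3 + 1·m_4 = 6(Δ_3 - Δ_2) = -66
Clamped end conditions give two more equations: 2h_0·m_0 + h_0·m_1 = 6(Δ_0 - S'(0)) = -44 and h_3·m_3 + 2h_3·m_4 = 6(S'(10) - Δ_3) = 66.
Solving: m_0 = -827/87, m_1 = 126/29, m_2 = 23/29, m_3 = -392/29, m_4 = 1153/29.
On [9, 10], with S_3(t) = a_3 + b_3·(t - 9) + c_3·(t - 9)² + d_3·(t - 9)³: c_3 = m_3/2 = -196/29, d_3 = (m_4 - m_3)/(6h_3) = 515/58, b_3 = Δ_3 - h_3(2m_3 + m_4)/6 = -761/58.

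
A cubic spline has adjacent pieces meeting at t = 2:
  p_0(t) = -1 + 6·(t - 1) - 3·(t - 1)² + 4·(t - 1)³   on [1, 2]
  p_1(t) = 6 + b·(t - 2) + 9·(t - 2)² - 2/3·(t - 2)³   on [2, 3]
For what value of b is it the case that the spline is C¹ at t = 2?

12

p_0'(t) = 6 - 6·(t - 1) + 12·(t - 1)², so p_0'(2) = 12. On the right, p_1'(2) = b, so b = 12.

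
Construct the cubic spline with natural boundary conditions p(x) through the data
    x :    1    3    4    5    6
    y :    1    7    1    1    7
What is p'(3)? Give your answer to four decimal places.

-4.1163

Let σ_i = p''(x_i). Step sizes h_i = 2, 1, 1, 1; slopes of the chords Δ_i = (y_(i+1) - y_i)/h_i = 3, -6, 0, 6.
  2·σ_0 + 6·σ_1 + 1·σ_2 = 6(Δ_1 - Δ_0) = -54
  1·σ_1 + 4·σ_2 + 1·σ_3 = 6(Δ_2 - Δ_1) = 36
  1·σ_2 + 4·σ_3 + 1·σ_4 = 6(Δ_3 - Δ_2) = 36
Natural end conditions: σ_0 = σ_4 = 0.
Hence σ_0 = 0, σ_1 = -459/43, σ_2 = 432/43, σ_3 = 279/43, σ_4 = 0.
On [3, 4], p'(x) = b_1 + 2c_1·(x - 3) + 3d_1·(x - 3)² with b_1 = Δ_1 - h_1(2σ_1 + σ_2)/6 = -177/43, c_1 = σ_1/2 = -459/86, d_1 = (σ_2 - σ_1)/(6h_1) = 297/86. So p'(3) = -177/43.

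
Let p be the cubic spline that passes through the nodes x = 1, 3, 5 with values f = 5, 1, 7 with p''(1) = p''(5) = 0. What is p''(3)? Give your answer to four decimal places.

3.7500

Let m_i = p''(x_i). Step sizes h_i = 2, 2; slopes of the chords Δ_i = (y_(i+1) - y_i)/h_i = -2, 3.
  2·m_0 + 8·m_1 + 2·m_2 = 6(Δ_1 - Δ_0) = 30
Natural end conditions: m_0 = m_2 = 0.
Solving: m_0 = 0, m_1 = 15/4, m_2 = 0.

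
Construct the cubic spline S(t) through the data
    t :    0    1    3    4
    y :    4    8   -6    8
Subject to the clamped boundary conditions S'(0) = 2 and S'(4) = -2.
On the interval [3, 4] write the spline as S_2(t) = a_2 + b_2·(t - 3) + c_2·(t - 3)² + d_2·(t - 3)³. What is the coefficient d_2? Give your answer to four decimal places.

Write σ_i for S''(x_i). With h_i = 1, 2, 1 and divided differences Δ_i = 4, -7, 14, the continuity of S' gives the tridiagonal system
  1·σ_0 + 6·σ_1 + 2·σ_2 = 6(Δ_1 - Δ_0) = -66
  2·σ_1 + 6·σ_2 + 1·σ_3 = 6(Δ_2 - Δ_1) = 126
Clamped end conditions give two more equations: 2h_0·σ_0 + h_0·σ_1 = 6(Δ_0 - S'(0)) = 12 and h_2·σ_2 + 2h_2·σ_3 = 6(S'(4) - Δ_2) = -96.
Solving the tridiagonal system: σ_0 = 706/35, σ_1 = -992/35, σ_2 = 1468/35, σ_3 = -2414/35.
On [3, 4], with S_2(t) = a_2 + b_2·(t - 3) + c_2·(t - 3)² + d_2·(t - 3)³: c_2 = σ_2/2 = 734/35, d_2 = (σ_3 - σ_2)/(6h_2) = -647/35, b_2 = Δ_2 - h_2(2σ_2 + σ_3)/6 = 403/35.

-18.4857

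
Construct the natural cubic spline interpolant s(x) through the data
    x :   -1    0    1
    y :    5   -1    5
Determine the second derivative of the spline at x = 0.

Write M_i for s''(x_i). With h_i = 1, 1 and divided differences Δ_i = -6, 6, the continuity of s' gives the tridiagonal system
  1·M_0 + 4·M_1 + 1·M_2 = 6(Δ_1 - Δ_0) = 72
Natural end conditions: M_0 = M_2 = 0.
Solving: M_0 = 0, M_1 = 18, M_2 = 0.

18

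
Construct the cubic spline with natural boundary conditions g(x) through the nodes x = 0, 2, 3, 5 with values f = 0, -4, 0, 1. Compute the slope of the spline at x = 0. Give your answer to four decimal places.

With M_i denoting the second derivative at x_i, h_i = 2, 1, 2, and Δ_i = (y_(i+1) − y_i)/h_i = -2, 4, 1/2:
  2·M_0 + 6·M_1 + 1·M_2 = 6(Δ_1 - Δ_0) = 36
  1·M_1 + 6·M_2 + 2·M_3 = 6(Δ_2 - Δ_1) = -21
Natural end conditions: M_0 = M_3 = 0.
Forward elimination and back-substitution give M_0 = 0, M_1 = 237/35, M_2 = -162/35, M_3 = 0.
On [0, 2], g'(x) = b_0 + 2c_0·x + 3d_0·x² with b_0 = Δ_0 - h_0(2M_0 + M_1)/6 = -149/35, c_0 = M_0/2 = 0, d_0 = (M_1 - M_0)/(6h_0) = 79/140. So g'(0) = -149/35.

-4.2571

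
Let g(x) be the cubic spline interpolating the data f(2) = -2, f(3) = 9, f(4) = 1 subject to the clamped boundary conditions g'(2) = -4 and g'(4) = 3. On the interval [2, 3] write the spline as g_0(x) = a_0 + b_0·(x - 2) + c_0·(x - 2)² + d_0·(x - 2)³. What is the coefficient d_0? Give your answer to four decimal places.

Put M_i = g'' at the i-th knot. Here h = (1, 1) and Δ = (11, -8), so the interior equations h_(i-1)·M_(i-1) + 2(h_(i-1)+h_i)·M_i + h_i·M_(i+1) = 6(Δ_i − Δ_(i-1)) read
  1·M_0 + 4·M_1 + 1·M_2 = 6(Δ_1 - Δ_0) = -114
Clamped end conditions give two more equations: 2h_0·M_0 + h_0·M_1 = 6(Δ_0 - g'(2)) = 90 and h_1·M_1 + 2h_1·M_2 = 6(g'(4) - Δ_1) = 66.
Forward elimination and back-substitution give M_0 = 77, M_1 = -64, M_2 = 65.
On [2, 3], with g_0(x) = a_0 + b_0·(x - 2) + c_0·(x - 2)² + d_0·(x - 2)³: c_0 = M_0/2 = 77/2, d_0 = (M_1 - M_0)/(6h_0) = -47/2, b_0 = Δ_0 - h_0(2M_0 + M_1)/6 = -4.

-23.5000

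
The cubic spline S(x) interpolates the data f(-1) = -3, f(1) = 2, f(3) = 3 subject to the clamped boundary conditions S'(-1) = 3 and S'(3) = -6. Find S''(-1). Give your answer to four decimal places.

Write σ_i for S''(x_i). With h_i = 2, 2 and divided differences Δ_i = 5/2, 1/2, the continuity of S' gives the tridiagonal system
  2·σ_0 + 8·σ_1 + 2·σ_2 = 6(Δ_1 - Δ_0) = -12
Clamped end conditions give two more equations: 2h_0·σ_0 + h_0·σ_1 = 6(Δ_0 - S'(-1)) = -3 and h_1·σ_1 + 2h_1·σ_2 = 6(S'(3) - Δ_1) = -39.
Solving: σ_0 = -3/2, σ_1 = 3/2, σ_2 = -21/2.

-1.5000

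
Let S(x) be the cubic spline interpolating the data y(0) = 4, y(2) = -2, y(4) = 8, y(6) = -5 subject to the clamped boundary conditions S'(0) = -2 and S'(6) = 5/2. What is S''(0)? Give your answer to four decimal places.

-7.6000

Write M_i for S''(x_i). With h_i = 2, 2, 2 and divided differences Δ_i = -3, 5, -13/2, the continuity of S' gives the tridiagonal system
  2·M_0 + 8·M_1 + 2·M_2 = 6(Δ_1 - Δ_0) = 48
  2·M_1 + 8·M_2 + 2·M_3 = 6(Δ_2 - Δ_1) = -69
Clamped end conditions give two more equations: 2h_0·M_0 + h_0·M_1 = 6(Δ_0 - S'(0)) = -6 and h_2·M_2 + 2h_2·M_3 = 6(S'(6) - Δ_2) = 54.
Hence M_0 = -38/5, M_1 = 61/5, M_2 = -86/5, M_3 = 221/10.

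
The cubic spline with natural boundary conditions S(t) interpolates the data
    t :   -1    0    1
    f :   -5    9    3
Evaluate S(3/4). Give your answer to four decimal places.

Let M_i = S''(x_i). Step sizes h_i = 1, 1; slopes of the chords Δ_i = (y_(i+1) - y_i)/h_i = 14, -6.
  1·M_0 + 4·M_1 + 1·M_2 = 6(Δ_1 - Δ_0) = -120
Natural end conditions: M_0 = M_2 = 0.
Hence M_0 = 0, M_1 = -30, M_2 = 0.
On [0, 1], S(t) = 9 + 4·t - 15·t² + 5·t³.
With t = 3/4: S(3/4) = 363/64.

5.6719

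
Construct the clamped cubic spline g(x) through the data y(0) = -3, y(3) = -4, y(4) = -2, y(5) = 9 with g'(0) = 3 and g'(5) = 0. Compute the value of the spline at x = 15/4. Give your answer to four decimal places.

Write M_i for g''(x_i). With h_i = 3, 1, 1 and divided differences Δ_i = -1/3, 2, 11, the continuity of g' gives the tridiagonal system
  3·M_0 + 8·M_1 + 1·M_2 = 6(Δ_1 - Δ_0) = 14
  1·M_1 + 4·M_2 + 1·M_3 = 6(Δ_2 - Δ_1) = 54
Clamped end conditions give two more equations: 2h_0·M_0 + h_0·M_1 = 6(Δ_0 - g'(0)) = -20 and h_2·M_2 + 2h_2·M_3 = 6(g'(5) - Δ_2) = -66.
Solving the tridiagonal system: M_0 = -284/87, M_1 = -4/29, M_2 = 722/29, M_3 = -1318/29.
On [3, 4], g(x) = -4 - 61/29·(x - 3) - 2/29·(x - 3)² + 121/29·(x - 3)³.
With (x - 3) = 3/4: g(15/4) = -7157/1856.

-3.8561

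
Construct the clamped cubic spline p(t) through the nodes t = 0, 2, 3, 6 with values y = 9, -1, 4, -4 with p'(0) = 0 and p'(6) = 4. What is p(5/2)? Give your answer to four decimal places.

1.2054

Let M_i = p''(x_i). Step sizes h_i = 2, 1, 3; slopes of the chords Δ_i = (y_(i+1) - y_i)/h_i = -5, 5, -8/3.
  2·M_0 + 6·M_1 + 1·M_2 = 6(Δ_1 - Δ_0) = 60
  1·M_1 + 8·M_2 + 3·M_3 = 6(Δ_2 - Δ_1) = -46
Clamped end conditions give two more equations: 2h_0·M_0 + h_0·M_1 = 6(Δ_0 - p'(0)) = -30 and h_2·M_2 + 2h_2·M_3 = 6(p'(6) - Δ_2) = 40.
Solving: M_0 = -114/7, M_1 = 123/7, M_2 = -90/7, M_3 = 275/21.
On [2, 3], p(t) = -1 + 9/7·(t - 2) + 123/14·(t - 2)² - 71/14·(t - 2)³.
With (t - 2) = 1/2: p(5/2) = 135/112.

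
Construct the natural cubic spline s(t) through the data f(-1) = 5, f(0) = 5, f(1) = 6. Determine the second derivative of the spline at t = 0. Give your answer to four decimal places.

1.5000

Put σ_i = s'' at the i-th knot. Here h = (1, 1) and Δ = (0, 1), so the interior equations h_(i-1)·σ_(i-1) + 2(h_(i-1)+h_i)·σ_i + h_i·σ_(i+1) = 6(Δ_i − Δ_(i-1)) read
  1·σ_0 + 4·σ_1 + 1·σ_2 = 6(Δ_1 - Δ_0) = 6
Natural end conditions: σ_0 = σ_2 = 0.
Hence σ_0 = 0, σ_1 = 3/2, σ_2 = 0.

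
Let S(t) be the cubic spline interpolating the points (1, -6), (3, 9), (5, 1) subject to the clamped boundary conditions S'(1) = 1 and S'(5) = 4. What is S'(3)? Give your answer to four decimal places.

1.3750

Put σ_i = S'' at the i-th knot. Here h = (2, 2) and Δ = (15/2, -4), so the interior equations h_(i-1)·σ_(i-1) + 2(h_(i-1)+h_i)·σ_i + h_i·σ_(i+1) = 6(Δ_i − Δ_(i-1)) read
  2·σ_0 + 8·σ_1 + 2·σ_2 = 6(Δ_1 - Δ_0) = -69
Clamped end conditions give two more equations: 2h_0·σ_0 + h_0·σ_1 = 6(Δ_0 - S'(1)) = 39 and h_1·σ_1 + 2h_1·σ_2 = 6(S'(5) - Δ_1) = 48.
Solving the tridiagonal system: σ_0 = 153/8, σ_1 = -75/4, σ_2 = 171/8.
On [3, 5], S'(t) = b_1 + 2c_1·(t - 3) + 3d_1·(t - 3)² with b_1 = Δ_1 - h_1(2σ_1 + σ_2)/6 = 11/8, c_1 = σ_1/2 = -75/8, d_1 = (σ_2 - σ_1)/(6h_1) = 107/32. So S'(3) = 11/8.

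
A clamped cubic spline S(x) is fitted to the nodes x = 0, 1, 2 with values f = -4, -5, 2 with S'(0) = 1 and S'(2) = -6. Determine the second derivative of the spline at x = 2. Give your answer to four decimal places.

Let m_i = S''(x_i). Step sizes h_i = 1, 1; slopes of the chords Δ_i = (y_(i+1) - y_i)/h_i = -1, 7.
  1·m_0 + 4·m_1 + 1·m_2 = 6(Δ_1 - Δ_0) = 48
Clamped end conditions give two more equations: 2h_0·m_0 + h_0·m_1 = 6(Δ_0 - S'(0)) = -12 and h_1·m_1 + 2h_1·m_2 = 6(S'(2) - Δ_1) = -78.
Solving the tridiagonal system: m_0 = -43/2, m_1 = 31, m_2 = -109/2.

-54.5000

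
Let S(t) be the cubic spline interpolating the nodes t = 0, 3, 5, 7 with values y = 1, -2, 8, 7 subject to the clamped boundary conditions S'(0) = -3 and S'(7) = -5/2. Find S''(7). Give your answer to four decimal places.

Let M_i = S''(x_i). Step sizes h_i = 3, 2, 2; slopes of the chords Δ_i = (y_(i+1) - y_i)/h_i = -1, 5, -1/2.
  3·M_0 + 10·M_1 + 2·M_2 = 6(Δ_1 - Δ_0) = 36
  2·M_1 + 8·M_2 + 2·M_3 = 6(Δ_2 - Δ_1) = -33
Clamped end conditions give two more equations: 2h_0·M_0 + h_0·M_1 = 6(Δ_0 - S'(0)) = 12 and h_2·M_2 + 2h_2·M_3 = 6(S'(7) - Δ_2) = -12.
Forward elimination and back-substitution give M_0 = -14/37, M_1 = 176/37, M_2 = -193/37, M_3 = -29/74.

-0.3919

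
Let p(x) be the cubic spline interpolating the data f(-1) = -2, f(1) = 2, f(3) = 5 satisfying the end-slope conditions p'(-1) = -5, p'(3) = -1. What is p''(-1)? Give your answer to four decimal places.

11.8750

Write M_i for p''(x_i). With h_i = 2, 2 and divided differences Δ_i = 2, 3/2, the continuity of p' gives the tridiagonal system
  2·M_0 + 8·M_1 + 2·M_2 = 6(Δ_1 - Δ_0) = -3
Clamped end conditions give two more equations: 2h_0·M_0 + h_0·M_1 = 6(Δ_0 - p'(-1)) = 42 and h_1·M_1 + 2h_1·M_2 = 6(p'(3) - Δ_1) = -15.
Hence M_0 = 95/8, M_1 = -11/4, M_2 = -19/8.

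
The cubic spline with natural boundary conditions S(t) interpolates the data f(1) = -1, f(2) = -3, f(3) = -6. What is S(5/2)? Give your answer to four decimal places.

Write M_i for S''(x_i). With h_i = 1, 1 and divided differences Δ_i = -2, -3, the continuity of S' gives the tridiagonal system
  1·M_0 + 4·M_1 + 1·M_2 = 6(Δ_1 - Δ_0) = -6
Natural end conditions: M_0 = M_2 = 0.
Solving: M_0 = 0, M_1 = -3/2, M_2 = 0.
On [2, 3], S(t) = -3 - 5/2·(t - 2) - 3/4·(t - 2)² + 1/4·(t - 2)³.
With (t - 2) = 1/2: S(5/2) = -141/32.

-4.4063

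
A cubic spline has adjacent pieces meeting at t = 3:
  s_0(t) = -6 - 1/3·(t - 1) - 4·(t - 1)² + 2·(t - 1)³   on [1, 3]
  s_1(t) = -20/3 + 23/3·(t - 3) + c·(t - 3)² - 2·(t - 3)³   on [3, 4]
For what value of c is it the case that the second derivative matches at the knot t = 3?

8

s_0''(t) = -8 + 12·(t - 1), so s_0''(3) = 16. On the right, s_1''(3) = 2c, so c = 8.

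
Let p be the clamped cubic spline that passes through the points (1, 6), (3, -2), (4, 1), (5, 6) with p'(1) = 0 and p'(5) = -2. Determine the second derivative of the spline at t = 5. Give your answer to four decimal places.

Write M_i for p''(x_i). With h_i = 2, 1, 1 and divided differences Δ_i = -4, 3, 5, the continuity of p' gives the tridiagonal system
  2·M_0 + 6·M_1 + 1·M_2 = 6(Δ_1 - Δ_0) = 42
  1·M_1 + 4·M_2 + 1·M_3 = 6(Δ_2 - Δ_1) = 12
Clamped end conditions give two more equations: 2h_0·M_0 + h_0·M_1 = 6(Δ_0 - p'(1)) = -24 and h_2·M_2 + 2h_2·M_3 = 6(p'(5) - Δ_2) = -42.
Hence M_0 = -118/11, M_1 = 104/11, M_2 = 74/11, M_3 = -268/11.

-24.3636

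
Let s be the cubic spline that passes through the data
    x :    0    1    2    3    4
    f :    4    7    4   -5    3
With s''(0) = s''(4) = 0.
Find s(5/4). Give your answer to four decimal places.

7.1230

With m_i denoting the second derivative at x_i, h_i = 1, 1, 1, 1, and Δ_i = (y_(i+1) − y_i)/h_i = 3, -3, -9, 8:
  1·m_0 + 4·m_1 + 1·m_2 = 6(Δ_1 - Δ_0) = -36
  1·m_1 + 4·m_2 + 1·m_3 = 6(Δ_2 - Δ_1) = -36
  1·m_2 + 4·m_3 + 1·m_4 = 6(Δ_3 - Δ_2) = 102
Natural end conditions: m_0 = m_4 = 0.
Solving the tridiagonal system: m_0 = 0, m_1 = -21/4, m_2 = -15, m_3 = 117/4, m_4 = 0.
On [1, 2], s(x) = 7 + 5/4·(x - 1) - 21/8·(x - 1)² - 13/8·(x - 1)³.
With (x - 1) = 1/4: s(5/4) = 3647/512.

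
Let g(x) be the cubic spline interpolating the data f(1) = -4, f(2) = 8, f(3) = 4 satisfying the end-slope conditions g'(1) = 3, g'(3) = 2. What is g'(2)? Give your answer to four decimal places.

4.7500

Let M_i = g''(x_i). Step sizes h_i = 1, 1; slopes of the chords Δ_i = (y_(i+1) - y_i)/h_i = 12, -4.
  1·M_0 + 4·M_1 + 1·M_2 = 6(Δ_1 - Δ_0) = -96
Clamped end conditions give two more equations: 2h_0·M_0 + h_0·M_1 = 6(Δ_0 - g'(1)) = 54 and h_1·M_1 + 2h_1·M_2 = 6(g'(3) - Δ_1) = 36.
Hence M_0 = 101/2, M_1 = -47, M_2 = 83/2.
On [2, 3], g'(x) = b_1 + 2c_1·(x - 2) + 3d_1·(x - 2)² with b_1 = Δ_1 - h_1(2M_1 + M_2)/6 = 19/4, c_1 = M_1/2 = -47/2, d_1 = (M_2 - M_1)/(6h_1) = 59/4. So g'(2) = 19/4.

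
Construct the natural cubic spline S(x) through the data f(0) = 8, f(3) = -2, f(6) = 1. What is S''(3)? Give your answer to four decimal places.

With σ_i denoting the second derivative at x_i, h_i = 3, 3, and Δ_i = (y_(i+1) − y_i)/h_i = -10/3, 1:
  3·σ_0 + 12·σ_1 + 3·σ_2 = 6(Δ_1 - Δ_0) = 26
Natural end conditions: σ_0 = σ_2 = 0.
Forward elimination and back-substitution give σ_0 = 0, σ_1 = 13/6, σ_2 = 0.

2.1667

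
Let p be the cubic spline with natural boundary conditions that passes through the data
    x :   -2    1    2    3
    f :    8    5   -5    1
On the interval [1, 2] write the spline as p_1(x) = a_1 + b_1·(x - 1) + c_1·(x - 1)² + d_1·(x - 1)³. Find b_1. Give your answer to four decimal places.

-11.0645

Write M_i for p''(x_i). With h_i = 3, 1, 1 and divided differences Δ_i = -1, -10, 6, the continuity of p' gives the tridiagonal system
  3·M_0 + 8·M_1 + 1·M_2 = 6(Δ_1 - Δ_0) = -54
  1·M_1 + 4·M_2 + 1·M_3 = 6(Δ_2 - Δ_1) = 96
Natural end conditions: M_0 = M_3 = 0.
Forward elimination and back-substitution give M_0 = 0, M_1 = -312/31, M_2 = 822/31, M_3 = 0.
On [1, 2], with p_1(x) = a_1 + b_1·(x - 1) + c_1·(x - 1)² + d_1·(x - 1)³: c_1 = M_1/2 = -156/31, d_1 = (M_2 - M_1)/(6h_1) = 189/31, b_1 = Δ_1 - h_1(2M_1 + M_2)/6 = -343/31.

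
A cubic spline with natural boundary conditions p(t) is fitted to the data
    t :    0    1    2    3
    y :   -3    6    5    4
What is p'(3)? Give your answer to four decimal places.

Write m_i for p''(x_i). With h_i = 1, 1, 1 and divided differences Δ_i = 9, -1, -1, the continuity of p' gives the tridiagonal system
  1·m_0 + 4·m_1 + 1·m_2 = 6(Δ_1 - Δ_0) = -60
  1·m_1 + 4·m_2 + 1·m_3 = 6(Δ_2 - Δ_1) = 0
Natural end conditions: m_0 = m_3 = 0.
Hence m_0 = 0, m_1 = -16, m_2 = 4, m_3 = 0.
On [2, 3], p'(t) = b_2 + 2c_2·(t - 2) + 3d_2·(t - 2)² with b_2 = Δ_2 - h_2(2m_2 + m_3)/6 = -7/3, c_2 = m_2/2 = 2, d_2 = (m_3 - m_2)/(6h_2) = -2/3. So p'(3) = -1/3.

-0.3333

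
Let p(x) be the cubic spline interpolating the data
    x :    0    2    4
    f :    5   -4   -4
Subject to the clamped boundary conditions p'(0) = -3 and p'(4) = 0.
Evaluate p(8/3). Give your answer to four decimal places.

-4.7778

Put σ_i = p'' at the i-th knot. Here h = (2, 2) and Δ = (-9/2, 0), so the interior equations h_(i-1)·σ_(i-1) + 2(h_(i-1)+h_i)·σ_i + h_i·σ_(i+1) = 6(Δ_i − Δ_(i-1)) read
  2·σ_0 + 8·σ_1 + 2·σ_2 = 6(Δ_1 - Δ_0) = 27
Clamped end conditions give two more equations: 2h_0·σ_0 + h_0·σ_1 = 6(Δ_0 - p'(0)) = -9 and h_1·σ_1 + 2h_1·σ_2 = 6(p'(4) - Δ_1) = 0.
Hence σ_0 = -39/8, σ_1 = 21/4, σ_2 = -21/8.
On [2, 4], p(x) = -4 - 21/8·(x - 2) + 21/8·(x - 2)² - 21/32·(x - 2)³.
With (x - 2) = 2/3: p(8/3) = -43/9.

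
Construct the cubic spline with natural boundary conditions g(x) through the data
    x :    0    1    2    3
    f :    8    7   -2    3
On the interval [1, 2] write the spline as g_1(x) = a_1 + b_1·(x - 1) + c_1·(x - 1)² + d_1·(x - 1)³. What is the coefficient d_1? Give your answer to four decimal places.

7.3333

With m_i denoting the second derivative at x_i, h_i = 1, 1, 1, and Δ_i = (y_(i+1) − y_i)/h_i = -1, -9, 5:
  1·m_0 + 4·m_1 + 1·m_2 = 6(Δ_1 - Δ_0) = -48
  1·m_1 + 4·m_2 + 1·m_3 = 6(Δ_2 - Δ_1) = 84
Natural end conditions: m_0 = m_3 = 0.
Hence m_0 = 0, m_1 = -92/5, m_2 = 128/5, m_3 = 0.
On [1, 2], with g_1(x) = a_1 + b_1·(x - 1) + c_1·(x - 1)² + d_1·(x - 1)³: c_1 = m_1/2 = -46/5, d_1 = (m_2 - m_1)/(6h_1) = 22/3, b_1 = Δ_1 - h_1(2m_1 + m_2)/6 = -107/15.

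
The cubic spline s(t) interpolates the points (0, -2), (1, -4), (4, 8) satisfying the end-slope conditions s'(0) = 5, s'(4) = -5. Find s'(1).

-2

Let m_i = s''(x_i). Step sizes h_i = 1, 3; slopes of the chords Δ_i = (y_(i+1) - y_i)/h_i = -2, 4.
  1·m_0 + 8·m_1 + 3·m_2 = 6(Δ_1 - Δ_0) = 36
Clamped end conditions give two more equations: 2h_0·m_0 + h_0·m_1 = 6(Δ_0 - s'(0)) = -42 and h_1·m_1 + 2h_1·m_2 = 6(s'(4) - Δ_1) = -54.
Forward elimination and back-substitution give m_0 = -28, m_1 = 14, m_2 = -16.
On [1, 4], s'(t) = b_1 + 2c_1·(t - 1) + 3d_1·(t - 1)² with b_1 = Δ_1 - h_1(2m_1 + m_2)/6 = -2, c_1 = m_1/2 = 7, d_1 = (m_2 - m_1)/(6h_1) = -5/3. So s'(1) = -2.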